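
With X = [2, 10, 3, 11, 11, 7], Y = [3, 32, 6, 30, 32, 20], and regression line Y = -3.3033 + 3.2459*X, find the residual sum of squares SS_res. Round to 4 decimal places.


Compute predicted values, then residuals = yi - yhat_i.
Residuals: [-0.1885, 2.8443, -0.4344, -2.4016, -0.4016, 0.5820].
SSres = sum(residual^2) = 14.5820.

14.5820


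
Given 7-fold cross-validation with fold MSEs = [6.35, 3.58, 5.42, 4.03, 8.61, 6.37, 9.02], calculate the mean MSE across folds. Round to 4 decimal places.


Add all fold MSEs: 43.3800.
Divide by k = 7: 43.3800/7 = 6.1971.

6.1971


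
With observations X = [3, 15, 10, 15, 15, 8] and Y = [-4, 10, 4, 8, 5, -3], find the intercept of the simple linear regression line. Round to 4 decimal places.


First find the slope: b1 = 1.0574.
Means: xbar = 11.0000, ybar = 3.3333.
b0 = ybar - b1 * xbar = 3.3333 - 1.0574 * 11.0000 = -8.2978.

-8.2978


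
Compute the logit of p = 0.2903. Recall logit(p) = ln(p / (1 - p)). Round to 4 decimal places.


1 - p = 0.7097.
p/(1-p) = 0.4090.
logit = ln(0.4090) = -0.8939.

-0.8939


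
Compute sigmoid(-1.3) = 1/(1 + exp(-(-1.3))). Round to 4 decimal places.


exp(1.3000) = 3.6693.
1 + exp(-z) = 4.6693.
sigmoid = 1/4.6693 = 0.2142.

0.2142


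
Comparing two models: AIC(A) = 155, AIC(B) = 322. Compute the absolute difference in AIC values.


|AIC_A - AIC_B| = |155 - 322| = 167.
Model A is preferred (lower AIC).

167


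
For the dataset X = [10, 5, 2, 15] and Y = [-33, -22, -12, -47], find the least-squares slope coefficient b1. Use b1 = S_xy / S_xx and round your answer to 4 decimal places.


Calculate xbar = 8.0000, ybar = -28.5000.
S_xx = 98.0000, S_xy = -257.0000.
Using b1 = S_xy / S_xx = -257.0000 / 98.0000, we get b1 = -2.6224.

-2.6224


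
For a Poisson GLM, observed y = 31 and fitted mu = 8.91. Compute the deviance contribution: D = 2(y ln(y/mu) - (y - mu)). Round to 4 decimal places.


y/mu = 31/8.91 = 3.479237 (approx.), and ln(31/8.91) = 1.246813.
y * ln(y/mu) = 31 * 1.246813 = 38.651203.
y - mu = 22.09.
D = 2 * (38.651203 - 22.09) = 33.122406, which rounds to 33.1224.

33.1224


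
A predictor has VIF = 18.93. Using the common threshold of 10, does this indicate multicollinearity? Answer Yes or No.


Check: VIF = 18.93 vs threshold = 10.
Since 18.93 >= 10, the answer is Yes.

Yes


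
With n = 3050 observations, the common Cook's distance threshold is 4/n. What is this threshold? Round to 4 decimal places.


Cook's distance cutoff = 4/n = 4/3050.
= 0.0013.

0.0013


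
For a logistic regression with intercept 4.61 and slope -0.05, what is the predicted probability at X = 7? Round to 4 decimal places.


Linear predictor: z = 4.61 + -0.05 * 7 = 4.2600.
P = 1/(1 + exp(-4.2600)) = 1/(1 + 0.0141) = 0.9861.

0.9861


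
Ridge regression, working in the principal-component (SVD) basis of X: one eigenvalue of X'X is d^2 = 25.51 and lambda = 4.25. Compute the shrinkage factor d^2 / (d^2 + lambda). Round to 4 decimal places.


d^2 + lambda = 25.51 + 4.25 = 29.7600.
Shrinkage factor = 25.51/29.7600 = 0.8572.

0.8572


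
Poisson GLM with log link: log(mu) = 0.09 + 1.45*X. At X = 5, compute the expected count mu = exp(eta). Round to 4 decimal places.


eta = 0.09 + 1.45 * 5 = 7.3400.
mu = exp(7.3400) = 1540.7121.

1540.7121


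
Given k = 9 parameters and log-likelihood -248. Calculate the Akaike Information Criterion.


AIC = 2*9 - 2*(-248).
= 18 + 496 = 514.

514


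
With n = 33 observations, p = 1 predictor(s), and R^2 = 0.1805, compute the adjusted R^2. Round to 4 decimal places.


Using the formula:
(1 - 0.1805) = 0.8195.
Multiply by 32/31: 0.8195 * 32 = 26.2240, then 26.2240 / 31 = 0.8459.
Adj R^2 = 1 - 0.8459 = 0.1541.

0.1541


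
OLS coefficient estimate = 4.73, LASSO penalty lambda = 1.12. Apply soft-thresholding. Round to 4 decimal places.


|beta_OLS| = 4.73.
lambda = 1.12.
Since |beta| > lambda, coefficient = sign(beta)*(|beta| - lambda) = 3.6100.
Result = 3.6100.

3.6100


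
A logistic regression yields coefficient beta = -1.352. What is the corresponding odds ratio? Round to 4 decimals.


Odds ratio = exp(beta) = exp(-1.352).
= 0.2587.

0.2587


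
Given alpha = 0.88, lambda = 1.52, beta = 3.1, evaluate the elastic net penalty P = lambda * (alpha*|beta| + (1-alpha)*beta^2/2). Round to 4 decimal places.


alpha * |beta| = 0.88 * 3.1 = 2.7280.
(1-alpha) * beta^2/2 = 0.12 * 9.6100/2 = 0.5766.
Total = 1.52 * (2.7280 + 0.5766) = 5.0230.

5.0230


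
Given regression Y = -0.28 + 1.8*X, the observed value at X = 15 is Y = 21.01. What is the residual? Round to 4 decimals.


Fitted value at X = 15 is yhat = -0.28 + 1.8*15 = 26.7200.
Residual = 21.01 - 26.7200 = -5.7100.

-5.7100


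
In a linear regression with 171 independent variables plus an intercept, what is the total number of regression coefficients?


Each predictor gets one coefficient, plus one intercept.
Total parameters = 171 + 1 = 172.

172


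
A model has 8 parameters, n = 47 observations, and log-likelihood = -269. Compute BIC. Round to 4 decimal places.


ln(47) = 3.850148.
k * ln(n) = 8 * 3.850148 = 30.801184.
-2L = 538.
BIC = 30.801184 + 538 = 568.801184, which rounds to 568.8012.

568.8012


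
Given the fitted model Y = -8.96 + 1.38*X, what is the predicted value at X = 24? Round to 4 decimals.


Substitute X = 24 into the equation:
Y = -8.96 + 1.38 * 24 = -8.96 + 33.1200 = 24.1600.

24.1600


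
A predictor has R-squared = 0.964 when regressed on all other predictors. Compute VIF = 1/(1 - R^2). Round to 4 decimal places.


Using VIF = 1/(1 - R^2_j):
1 - 0.964 = 0.036.
VIF = 27.7778.

27.7778


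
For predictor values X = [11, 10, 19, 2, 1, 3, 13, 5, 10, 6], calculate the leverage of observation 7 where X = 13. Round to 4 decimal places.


Mean of X: xbar = 8.0000.
SXX = 286.0000.
For X = 13: h = 1/10 + (13 - 8.0000)^2/286.0000 = 0.1874.

0.1874


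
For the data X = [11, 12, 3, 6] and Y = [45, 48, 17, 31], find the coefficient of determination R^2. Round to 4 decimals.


The fitted line is Y = 8.5833 + 3.3333*X.
SSres = 8.7500, SStot = 608.7500.
R^2 = 1 - SSres/SStot = 0.9856.

0.9856


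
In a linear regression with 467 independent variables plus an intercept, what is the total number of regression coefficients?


Each predictor gets one coefficient, plus one intercept.
Total parameters = 467 + 1 = 468.

468


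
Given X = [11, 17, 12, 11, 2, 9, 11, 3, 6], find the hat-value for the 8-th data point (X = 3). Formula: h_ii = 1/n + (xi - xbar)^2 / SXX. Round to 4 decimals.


Compute xbar = 9.1111 with n = 9 observations.
SXX = 178.8889.
Leverage = 1/9 + (3 - 9.1111)^2/178.8889 = 0.3199.

0.3199


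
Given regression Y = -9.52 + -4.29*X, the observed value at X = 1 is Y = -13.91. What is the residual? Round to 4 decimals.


Compute yhat = -9.52 + (-4.29)(1) = -13.8100.
Residual = actual - predicted = -13.91 - -13.8100 = -0.1000.

-0.1000


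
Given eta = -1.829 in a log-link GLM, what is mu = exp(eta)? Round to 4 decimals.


The inverse log link gives:
mu = exp(-1.829) = 0.1606.

0.1606


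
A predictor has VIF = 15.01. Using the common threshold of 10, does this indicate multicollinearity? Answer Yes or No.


Compare VIF = 15.01 to the threshold of 10.
15.01 >= 10, so the answer is Yes.

Yes


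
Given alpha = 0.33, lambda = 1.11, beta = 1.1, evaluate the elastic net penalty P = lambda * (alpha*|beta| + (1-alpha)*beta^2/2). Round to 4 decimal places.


L1 component = 0.33 * |1.1| = 0.3630.
L2 component = 0.67 * 1.1^2 / 2 = 0.4054.
Penalty = 1.11 * (0.3630 + 0.4054) = 1.11 * 0.7684 = 0.8529.

0.8529


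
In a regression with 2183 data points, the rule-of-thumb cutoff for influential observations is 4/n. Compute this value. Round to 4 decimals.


Cook's distance cutoff = 4/n = 4/2183.
= 0.0018.

0.0018


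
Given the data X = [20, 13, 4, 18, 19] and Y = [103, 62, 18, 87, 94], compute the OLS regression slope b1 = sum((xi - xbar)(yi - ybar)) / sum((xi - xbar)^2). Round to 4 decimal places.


Calculate xbar = 14.8000, ybar = 72.8000.
S_xx = 174.8000, S_xy = 902.8000.
Using b1 = S_xy / S_xx = 902.8000 / 174.8000, we get b1 = 5.1648.

5.1648


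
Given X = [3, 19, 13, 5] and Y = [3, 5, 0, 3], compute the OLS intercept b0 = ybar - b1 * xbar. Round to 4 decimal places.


The slope is b1 = 0.0549.
Sample means are xbar = 10.0000 and ybar = 2.7500.
Intercept: b0 = 2.7500 - (0.0549)(10.0000) = 2.2012.

2.2012


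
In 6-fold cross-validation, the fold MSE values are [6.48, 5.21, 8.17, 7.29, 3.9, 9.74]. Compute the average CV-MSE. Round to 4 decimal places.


Sum of fold MSEs = 40.7900.
Average = 40.7900 / 6 = 6.7983.

6.7983


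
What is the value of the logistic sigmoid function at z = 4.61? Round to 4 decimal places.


Compute exp(-4.6100) = 0.0100.
Sigmoid = 1 / (1 + 0.0100) = 1 / 1.0100 = 0.9901.

0.9901


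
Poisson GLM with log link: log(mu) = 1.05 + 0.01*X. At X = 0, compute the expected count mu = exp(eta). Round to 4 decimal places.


Linear predictor: eta = 1.05 + (0.01)(0) = 1.0500.
Expected count: mu = exp(1.0500) = 2.8577.

2.8577


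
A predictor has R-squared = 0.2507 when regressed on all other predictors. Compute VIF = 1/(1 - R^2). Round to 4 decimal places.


VIF = 1 / (1 - 0.2507).
= 1 / 0.7493 = 1.3346.

1.3346


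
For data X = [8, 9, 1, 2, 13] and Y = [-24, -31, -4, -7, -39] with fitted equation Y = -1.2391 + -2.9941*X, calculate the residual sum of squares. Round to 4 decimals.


Predicted values from Y = -1.2391 + -2.9941*X.
Residuals: [1.1919, -2.8140, 0.2332, 0.2273, 1.1624].
SSres = 10.7964.

10.7964


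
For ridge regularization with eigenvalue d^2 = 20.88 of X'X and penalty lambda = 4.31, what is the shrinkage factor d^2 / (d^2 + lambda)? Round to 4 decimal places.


Compute the denominator: 20.88 + 4.31 = 25.1900.
Shrinkage factor = 20.88 / 25.1900 = 0.8289.

0.8289


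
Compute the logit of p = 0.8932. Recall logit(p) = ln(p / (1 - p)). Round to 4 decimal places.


The odds are p/(1-p) = 0.8932 / 0.1068 = 8.3633.
logit(p) = ln(8.3633) = 2.1239.

2.1239


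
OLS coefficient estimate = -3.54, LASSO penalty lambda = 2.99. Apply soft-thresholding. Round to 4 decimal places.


Check: |-3.54| = 3.54 vs lambda = 2.99.
Since |beta| > lambda, coefficient = sign(beta)*(|beta| - lambda) = -0.5500.
Soft-thresholded coefficient = -0.5500.

-0.5500


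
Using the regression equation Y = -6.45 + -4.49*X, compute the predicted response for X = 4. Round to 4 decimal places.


Predicted value:
Y = -6.45 + (-4.49)(4) = -6.45 + -17.9600 = -24.4100.

-24.4100


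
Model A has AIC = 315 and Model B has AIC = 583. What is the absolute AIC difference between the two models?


Compute |315 - 583| = 268.
Model A has the smaller AIC.

268


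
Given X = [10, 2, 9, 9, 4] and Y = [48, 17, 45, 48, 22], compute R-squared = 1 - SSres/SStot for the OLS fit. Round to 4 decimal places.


The fitted line is Y = 7.2205 + 4.2323*X.
SSres = 16.0591, SStot = 926.0000.
R^2 = 1 - SSres/SStot = 0.9827.

0.9827


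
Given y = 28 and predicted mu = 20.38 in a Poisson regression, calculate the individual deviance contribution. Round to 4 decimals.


Compute y*ln(y/mu) = 28*ln(28/20.38) = 28*0.317650 = 8.894200.
y - mu = 7.62.
D = 2*(8.894200 - (7.62)) = 2.548400, which rounds to 2.5484.

2.5484


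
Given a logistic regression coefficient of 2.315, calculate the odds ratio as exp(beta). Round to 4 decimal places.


The odds ratio is computed as:
OR = e^(2.315) = 10.1249.

10.1249


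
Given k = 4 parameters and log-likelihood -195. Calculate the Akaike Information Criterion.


AIC = 2*4 - 2*(-195).
= 8 + 390 = 398.

398


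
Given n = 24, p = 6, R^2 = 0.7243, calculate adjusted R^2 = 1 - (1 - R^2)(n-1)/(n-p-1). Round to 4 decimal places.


Using the formula:
(1 - 0.7243) = 0.2757.
Multiply by 23/17: 0.2757 * 23 = 6.3411, then 6.3411 / 17 = 0.3730.
Adj R^2 = 1 - 0.3730 = 0.6270.

0.6270


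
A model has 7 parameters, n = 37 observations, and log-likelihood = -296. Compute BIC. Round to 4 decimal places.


k * ln(n) = 7 * ln(37) = 7 * 3.610918 = 25.276426.
-2 * loglik = -2 * (-296) = 592.
BIC = 25.276426 + 592 = 617.276426, which rounds to 617.2764.

617.2764


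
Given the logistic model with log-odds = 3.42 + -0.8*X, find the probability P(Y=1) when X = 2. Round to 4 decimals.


Compute z = 3.42 + (-0.8)(2) = 1.8200.
exp(-z) = 0.1620.
P = 1/(1 + 0.1620) = 0.8606.

0.8606


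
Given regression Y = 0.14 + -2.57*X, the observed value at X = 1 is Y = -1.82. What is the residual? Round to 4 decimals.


Fitted value at X = 1 is yhat = 0.14 + -2.57*1 = -2.4300.
Residual = -1.82 - -2.4300 = 0.6100.

0.6100


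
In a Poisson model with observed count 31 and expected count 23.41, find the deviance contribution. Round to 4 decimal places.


Compute y*ln(y/mu) = 31*ln(31/23.41) = 31*0.280824 = 8.705544.
y - mu = 7.59.
D = 2*(8.705544 - (7.59)) = 2.231088, which rounds to 2.2311.

2.2311


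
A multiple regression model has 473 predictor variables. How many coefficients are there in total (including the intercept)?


Each predictor gets one coefficient, plus one intercept.
Total parameters = 473 + 1 = 474.

474


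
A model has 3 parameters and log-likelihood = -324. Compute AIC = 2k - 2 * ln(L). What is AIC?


Compute:
2k = 2*3 = 6.
-2*loglik = -2*(-324) = 648.
AIC = 6 + 648 = 654.

654


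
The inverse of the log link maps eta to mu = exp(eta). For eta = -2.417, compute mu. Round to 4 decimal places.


mu = exp(eta) = exp(-2.417).
= 0.0892.

0.0892


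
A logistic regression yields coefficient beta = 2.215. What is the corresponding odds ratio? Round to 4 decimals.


Odds ratio = exp(beta) = exp(2.215).
= 9.1614.

9.1614


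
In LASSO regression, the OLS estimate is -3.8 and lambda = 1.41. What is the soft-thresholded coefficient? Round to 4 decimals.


Absolute value: |-3.8| = 3.8.
Compare to lambda = 1.41.
Since |beta| > lambda, coefficient = sign(beta)*(|beta| - lambda) = -2.3900.

-2.3900


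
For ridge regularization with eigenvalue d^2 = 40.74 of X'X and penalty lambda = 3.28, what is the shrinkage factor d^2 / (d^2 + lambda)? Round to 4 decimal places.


d^2 + lambda = 40.74 + 3.28 = 44.0200.
Shrinkage factor = 40.74/44.0200 = 0.9255.

0.9255


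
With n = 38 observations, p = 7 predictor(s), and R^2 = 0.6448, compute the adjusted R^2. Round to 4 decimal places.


Using the formula:
(1 - 0.6448) = 0.3552.
Multiply by 37/30: 0.3552 * 37 = 13.1424, then 13.1424 / 30 = 0.4381.
Adj R^2 = 1 - 0.4381 = 0.5619.

0.5619


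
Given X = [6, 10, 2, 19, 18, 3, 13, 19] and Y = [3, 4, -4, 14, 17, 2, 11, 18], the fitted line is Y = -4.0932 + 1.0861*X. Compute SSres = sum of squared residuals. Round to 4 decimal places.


Predicted values from Y = -4.0932 + 1.0861*X.
Residuals: [0.5766, -2.7678, -2.0790, -2.5427, 1.5434, 2.8349, 0.9739, 1.4573].
SSres = 32.2717.

32.2717


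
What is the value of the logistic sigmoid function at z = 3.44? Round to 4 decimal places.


First, exp(-3.4400) = 0.0321.
Then sigma(z) = 1/(1 + 0.0321) = 0.9689.

0.9689


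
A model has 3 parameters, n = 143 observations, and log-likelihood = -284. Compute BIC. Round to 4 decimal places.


Compute k*ln(n) = 3*ln(143) = 3*4.962845 = 14.888535.
Then -2*loglik = 568.
BIC = 14.888535 + 568 = 582.888535, which rounds to 582.8885.

582.8885


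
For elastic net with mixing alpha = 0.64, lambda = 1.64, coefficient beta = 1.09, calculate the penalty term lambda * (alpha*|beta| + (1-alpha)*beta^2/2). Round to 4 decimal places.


Compute:
L1 = 0.64 * 1.09 = 0.6976.
L2 = 0.36 * 1.09^2 / 2 = 0.2139.
Penalty = 1.64 * (0.6976 + 0.2139) = 1.4948.

1.4948


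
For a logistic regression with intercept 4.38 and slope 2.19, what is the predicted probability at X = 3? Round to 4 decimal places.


Linear predictor: z = 4.38 + 2.19 * 3 = 10.9500.
P = 1/(1 + exp(-10.9500)) = 1/(1 + 0.0000) = 1.0000.

1.0000


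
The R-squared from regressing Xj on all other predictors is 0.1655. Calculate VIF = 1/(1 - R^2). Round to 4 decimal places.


Using VIF = 1/(1 - R^2_j):
1 - 0.1655 = 0.8345.
VIF = 1.1983.

1.1983


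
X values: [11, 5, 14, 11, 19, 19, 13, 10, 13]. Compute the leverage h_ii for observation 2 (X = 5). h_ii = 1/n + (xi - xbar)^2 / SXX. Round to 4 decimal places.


Compute xbar = 12.7778 with n = 9 observations.
SXX = 153.5556.
Leverage = 1/9 + (5 - 12.7778)^2/153.5556 = 0.5051.

0.5051


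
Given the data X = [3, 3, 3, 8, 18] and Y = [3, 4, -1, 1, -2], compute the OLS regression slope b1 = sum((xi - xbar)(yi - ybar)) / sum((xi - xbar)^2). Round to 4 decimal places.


First compute the means: xbar = 7.0000, ybar = 1.0000.
Then S_xx = sum((xi - xbar)^2) = 170.0000.
S_xy = sum((xi - xbar)(yi - ybar)) = -45.0000.
b1 = S_xy / S_xx = -45.0000 / 170.0000 = -0.2647.

-0.2647


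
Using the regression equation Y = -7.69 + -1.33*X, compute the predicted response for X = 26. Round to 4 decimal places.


Plug X = 26 into Y = -7.69 + -1.33*X:
Y = -7.69 + -34.5800 = -42.2700.

-42.2700


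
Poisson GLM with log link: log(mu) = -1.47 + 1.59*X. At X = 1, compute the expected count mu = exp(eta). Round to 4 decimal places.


eta = -1.47 + 1.59 * 1 = 0.1200.
mu = exp(0.1200) = 1.1275.

1.1275


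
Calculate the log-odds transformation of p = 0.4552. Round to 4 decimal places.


The odds are p/(1-p) = 0.4552 / 0.5448 = 0.8355.
logit(p) = ln(0.8355) = -0.1797.

-0.1797


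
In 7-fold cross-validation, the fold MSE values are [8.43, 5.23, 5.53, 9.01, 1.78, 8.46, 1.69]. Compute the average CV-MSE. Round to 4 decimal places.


Add all fold MSEs: 40.1300.
Divide by k = 7: 40.1300/7 = 5.7329.

5.7329


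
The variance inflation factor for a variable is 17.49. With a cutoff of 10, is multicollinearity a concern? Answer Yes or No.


Check: VIF = 17.49 vs threshold = 10.
Since 17.49 >= 10, the answer is Yes.

Yes


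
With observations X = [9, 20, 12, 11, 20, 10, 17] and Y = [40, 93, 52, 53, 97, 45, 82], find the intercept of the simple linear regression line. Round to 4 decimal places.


First find the slope: b1 = 5.0201.
Means: xbar = 14.1429, ybar = 66.0000.
b0 = ybar - b1 * xbar = 66.0000 - 5.0201 * 14.1429 = -4.9989.

-4.9989


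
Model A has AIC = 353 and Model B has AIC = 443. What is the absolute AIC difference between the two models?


|AIC_A - AIC_B| = |353 - 443| = 90.
Model A is preferred (lower AIC).

90


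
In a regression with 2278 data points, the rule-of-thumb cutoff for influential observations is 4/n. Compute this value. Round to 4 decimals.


The threshold is 4/n.
4/2278 = 0.0018.

0.0018


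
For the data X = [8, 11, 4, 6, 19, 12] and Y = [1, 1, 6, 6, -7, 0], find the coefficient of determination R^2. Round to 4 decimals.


Fit the OLS line: b0 = 9.8991, b1 = -0.8732.
SSres = 6.5516.
SStot = 114.8333.
R^2 = 1 - 6.5516/114.8333 = 0.9429.

0.9429


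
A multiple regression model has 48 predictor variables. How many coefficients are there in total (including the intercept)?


Each predictor gets one coefficient, plus one intercept.
Total parameters = 48 + 1 = 49.

49


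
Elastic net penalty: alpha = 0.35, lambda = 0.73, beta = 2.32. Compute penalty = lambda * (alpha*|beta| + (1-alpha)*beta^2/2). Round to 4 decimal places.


alpha * |beta| = 0.35 * 2.32 = 0.8120.
(1-alpha) * beta^2/2 = 0.65 * 5.3824/2 = 1.7493.
Total = 0.73 * (0.8120 + 1.7493) = 1.8697.

1.8697


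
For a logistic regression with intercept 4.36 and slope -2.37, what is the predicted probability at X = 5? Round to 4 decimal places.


Linear predictor: z = 4.36 + -2.37 * 5 = -7.4900.
P = 1/(1 + exp(7.4900)) = 1/(1 + 1790.0521) = 0.0006.

0.0006


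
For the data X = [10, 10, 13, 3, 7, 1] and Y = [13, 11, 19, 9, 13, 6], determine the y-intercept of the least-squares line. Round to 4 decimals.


The slope is b1 = 0.8576.
Sample means are xbar = 7.3333 and ybar = 11.8333.
Intercept: b0 = 11.8333 - (0.8576)(7.3333) = 5.5443.

5.5443


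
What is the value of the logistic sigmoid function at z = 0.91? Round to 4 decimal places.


exp(-0.9100) = 0.4025.
1 + exp(-z) = 1.4025.
sigmoid = 1/1.4025 = 0.7130.

0.7130


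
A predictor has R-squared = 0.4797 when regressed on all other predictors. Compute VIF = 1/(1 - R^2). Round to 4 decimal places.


Using VIF = 1/(1 - R^2_j):
1 - 0.4797 = 0.5203.
VIF = 1.9220.

1.9220


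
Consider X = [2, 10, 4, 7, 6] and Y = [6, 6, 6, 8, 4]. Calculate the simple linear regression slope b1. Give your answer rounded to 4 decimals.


Calculate xbar = 5.8000, ybar = 6.0000.
S_xx = 36.8000, S_xy = 2.0000.
Using b1 = S_xy / S_xx = 2.0000 / 36.8000, we get b1 = 0.0543.

0.0543


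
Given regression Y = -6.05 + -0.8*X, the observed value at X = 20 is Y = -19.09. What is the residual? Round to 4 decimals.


Predicted = -6.05 + -0.8 * 20 = -22.0500.
Residual = -19.09 - -22.0500 = 2.9600.

2.9600


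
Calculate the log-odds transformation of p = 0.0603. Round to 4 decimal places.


Compute the odds: 0.0603/0.9397 = 0.0642.
Take the natural log: ln(0.0642) = -2.7462.

-2.7462


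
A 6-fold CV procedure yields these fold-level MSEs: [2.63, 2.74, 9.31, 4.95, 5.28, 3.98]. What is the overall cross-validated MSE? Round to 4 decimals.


Total MSE across folds = 28.8900.
CV-MSE = 28.8900/6 = 4.8150.

4.8150


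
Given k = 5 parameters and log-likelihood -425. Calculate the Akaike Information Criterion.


AIC = 2*5 - 2*(-425).
= 10 + 850 = 860.

860


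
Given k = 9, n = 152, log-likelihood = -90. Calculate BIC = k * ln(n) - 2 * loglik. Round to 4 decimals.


ln(152) = 5.023881.
k * ln(n) = 9 * 5.023881 = 45.214929.
-2L = 180.
BIC = 45.214929 + 180 = 225.214929, which rounds to 225.2149.

225.2149


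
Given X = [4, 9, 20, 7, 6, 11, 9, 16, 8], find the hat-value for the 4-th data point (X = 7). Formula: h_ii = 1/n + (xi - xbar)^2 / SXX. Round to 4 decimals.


n = 9, xbar = 10.0000.
SXX = sum((xi - xbar)^2) = 204.0000.
h = 1/9 + (7 - 10.0000)^2 / 204.0000 = 0.1552.

0.1552


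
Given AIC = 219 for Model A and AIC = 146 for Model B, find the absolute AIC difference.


Compute |219 - 146| = 73.
Model B has the smaller AIC.

73


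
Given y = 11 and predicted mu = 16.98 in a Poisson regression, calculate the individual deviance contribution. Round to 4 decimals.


Compute y*ln(y/mu) = 11*ln(11/16.98) = 11*-0.434141 = -4.775551.
y - mu = -5.98.
D = 2*(-4.775551 - (-5.98)) = 2.408898, which rounds to 2.4089.

2.4089


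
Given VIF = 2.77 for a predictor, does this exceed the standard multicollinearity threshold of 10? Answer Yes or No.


Compare VIF = 2.77 to the threshold of 10.
2.77 < 10, so the answer is No.

No


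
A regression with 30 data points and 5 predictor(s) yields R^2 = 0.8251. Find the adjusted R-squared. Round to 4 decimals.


Using the formula:
(1 - 0.8251) = 0.1749.
Multiply by 29/24: 0.1749 * 29 = 5.0721, then 5.0721 / 24 = 0.2113.
Adj R^2 = 1 - 0.2113 = 0.7887.

0.7887


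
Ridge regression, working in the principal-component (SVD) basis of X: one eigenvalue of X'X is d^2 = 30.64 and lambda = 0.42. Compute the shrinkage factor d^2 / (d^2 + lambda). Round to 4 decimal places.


Compute the denominator: 30.64 + 0.42 = 31.0600.
Shrinkage factor = 30.64 / 31.0600 = 0.9865.

0.9865


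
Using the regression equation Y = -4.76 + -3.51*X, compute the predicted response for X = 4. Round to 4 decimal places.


Plug X = 4 into Y = -4.76 + -3.51*X:
Y = -4.76 + -14.0400 = -18.8000.

-18.8000


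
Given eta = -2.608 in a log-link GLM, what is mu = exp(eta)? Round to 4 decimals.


The inverse log link gives:
mu = exp(-2.608) = 0.0737.

0.0737


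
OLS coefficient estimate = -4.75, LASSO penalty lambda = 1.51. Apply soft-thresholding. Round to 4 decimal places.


Absolute value: |-4.75| = 4.75.
Compare to lambda = 1.51.
Since |beta| > lambda, coefficient = sign(beta)*(|beta| - lambda) = -3.2400.

-3.2400


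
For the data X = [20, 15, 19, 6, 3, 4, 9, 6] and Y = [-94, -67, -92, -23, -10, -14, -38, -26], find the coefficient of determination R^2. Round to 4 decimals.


Fit the OLS line: b0 = 5.9560, b1 = -5.0201.
SSres = 19.3694.
SStot = 8172.0000.
R^2 = 1 - 19.3694/8172.0000 = 0.9976.

0.9976


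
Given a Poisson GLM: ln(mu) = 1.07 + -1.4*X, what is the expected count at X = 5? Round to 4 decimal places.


Linear predictor: eta = 1.07 + (-1.4)(5) = -5.9300.
Expected count: mu = exp(-5.9300) = 0.0027.

0.0027


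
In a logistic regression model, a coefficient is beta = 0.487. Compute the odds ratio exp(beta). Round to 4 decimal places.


exp(0.487) = 1.6274.
So the odds ratio is 1.6274.

1.6274


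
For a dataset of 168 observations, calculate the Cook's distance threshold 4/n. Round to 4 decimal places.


Cook's distance cutoff = 4/n = 4/168.
= 0.0238.

0.0238


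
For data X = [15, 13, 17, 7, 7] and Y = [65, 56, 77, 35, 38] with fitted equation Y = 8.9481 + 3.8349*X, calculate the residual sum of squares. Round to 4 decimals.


For each point, residual = actual - predicted.
Residuals: [-1.4716, -2.8018, 2.8586, -0.7924, 2.2076].
Sum of squared residuals = 23.6887.

23.6887


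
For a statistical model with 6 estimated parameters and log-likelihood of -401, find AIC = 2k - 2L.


AIC = 2*6 - 2*(-401).
= 12 + 802 = 814.

814


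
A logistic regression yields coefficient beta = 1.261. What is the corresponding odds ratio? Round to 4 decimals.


exp(1.261) = 3.5289.
So the odds ratio is 3.5289.

3.5289


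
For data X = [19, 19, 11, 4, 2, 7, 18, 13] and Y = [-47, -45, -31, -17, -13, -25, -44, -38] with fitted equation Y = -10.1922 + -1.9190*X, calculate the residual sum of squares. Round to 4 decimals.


For each point, residual = actual - predicted.
Residuals: [-0.3468, 1.6532, 0.3012, 0.8682, 1.0302, -1.3748, 0.7342, -2.8608].
Sum of squared residuals = 15.3724.

15.3724


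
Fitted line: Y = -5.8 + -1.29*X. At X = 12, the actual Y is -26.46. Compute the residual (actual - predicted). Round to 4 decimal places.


Compute yhat = -5.8 + (-1.29)(12) = -21.2800.
Residual = actual - predicted = -26.46 - -21.2800 = -5.1800.

-5.1800


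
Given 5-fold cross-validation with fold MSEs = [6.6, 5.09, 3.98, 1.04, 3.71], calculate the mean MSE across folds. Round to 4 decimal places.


Add all fold MSEs: 20.4200.
Divide by k = 5: 20.4200/5 = 4.0840.

4.0840


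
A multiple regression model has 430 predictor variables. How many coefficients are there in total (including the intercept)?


Total coefficients = number of predictors + 1 (for the intercept).
= 430 + 1 = 431.

431


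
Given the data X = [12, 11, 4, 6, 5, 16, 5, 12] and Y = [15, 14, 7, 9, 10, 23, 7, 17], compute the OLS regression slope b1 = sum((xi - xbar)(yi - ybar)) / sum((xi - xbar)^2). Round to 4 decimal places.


Calculate xbar = 8.8750, ybar = 12.7500.
S_xx = 136.8750, S_xy = 167.7500.
Using b1 = S_xy / S_xx = 167.7500 / 136.8750, we get b1 = 1.2256.

1.2256


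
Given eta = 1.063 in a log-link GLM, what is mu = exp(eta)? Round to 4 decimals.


Apply the inverse link:
mu = e^1.063 = 2.8950.

2.8950


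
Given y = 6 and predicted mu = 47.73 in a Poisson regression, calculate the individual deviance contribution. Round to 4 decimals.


Compute y*ln(y/mu) = 6*ln(6/47.73) = 6*-2.073801 = -12.442806.
y - mu = -41.73.
D = 2*(-12.442806 - (-41.73)) = 58.574388, which rounds to 58.5744.

58.5744


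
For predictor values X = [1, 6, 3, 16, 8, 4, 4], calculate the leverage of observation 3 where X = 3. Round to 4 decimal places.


Mean of X: xbar = 6.0000.
SXX = 146.0000.
For X = 3: h = 1/7 + (3 - 6.0000)^2/146.0000 = 0.2045.

0.2045


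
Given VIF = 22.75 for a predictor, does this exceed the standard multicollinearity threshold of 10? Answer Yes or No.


Check: VIF = 22.75 vs threshold = 10.
Since 22.75 >= 10, the answer is Yes.

Yes


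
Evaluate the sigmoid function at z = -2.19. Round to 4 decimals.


First, exp(2.1900) = 8.9352.
Then sigma(z) = 1/(1 + 8.9352) = 0.1007.

0.1007


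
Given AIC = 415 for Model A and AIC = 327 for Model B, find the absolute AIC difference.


Compute |415 - 327| = 88.
Model B has the smaller AIC.

88


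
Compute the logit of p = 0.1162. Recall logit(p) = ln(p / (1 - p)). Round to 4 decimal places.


The odds are p/(1-p) = 0.1162 / 0.8838 = 0.1315.
logit(p) = ln(0.1315) = -2.0289.

-2.0289


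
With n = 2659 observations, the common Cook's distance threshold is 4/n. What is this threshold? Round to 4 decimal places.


The threshold is 4/n.
4/2659 = 0.0015.

0.0015


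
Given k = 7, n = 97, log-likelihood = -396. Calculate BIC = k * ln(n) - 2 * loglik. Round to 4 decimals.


k * ln(n) = 7 * ln(97) = 7 * 4.574711 = 32.022977.
-2 * loglik = -2 * (-396) = 792.
BIC = 32.022977 + 792 = 824.022977, which rounds to 824.0230.

824.0230


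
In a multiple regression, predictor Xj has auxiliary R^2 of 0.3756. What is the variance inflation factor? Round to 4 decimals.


Denominator: 1 - 0.3756 = 0.6244.
VIF = 1 / 0.6244 = 1.6015.

1.6015


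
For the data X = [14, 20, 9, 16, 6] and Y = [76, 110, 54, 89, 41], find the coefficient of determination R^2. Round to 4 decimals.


Fit the OLS line: b0 = 10.0484, b1 = 4.9194.
SSres = 13.1935.
SStot = 3014.0000.
R^2 = 1 - 13.1935/3014.0000 = 0.9956.

0.9956


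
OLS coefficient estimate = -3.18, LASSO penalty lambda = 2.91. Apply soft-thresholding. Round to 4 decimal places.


Absolute value: |-3.18| = 3.18.
Compare to lambda = 2.91.
Since |beta| > lambda, coefficient = sign(beta)*(|beta| - lambda) = -0.2700.

-0.2700


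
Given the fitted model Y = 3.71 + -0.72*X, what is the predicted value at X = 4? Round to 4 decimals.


Predicted value:
Y = 3.71 + (-0.72)(4) = 3.71 + -2.8800 = 0.8300.

0.8300


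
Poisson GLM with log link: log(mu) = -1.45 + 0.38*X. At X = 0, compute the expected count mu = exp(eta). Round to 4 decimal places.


eta = -1.45 + 0.38 * 0 = -1.4500.
mu = exp(-1.4500) = 0.2346.

0.2346


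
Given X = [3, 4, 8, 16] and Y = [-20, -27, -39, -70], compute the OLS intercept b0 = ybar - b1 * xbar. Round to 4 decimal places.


Compute b1 = -3.7327 from the OLS formula.
With xbar = 7.7500 and ybar = -39.0000, the intercept is:
b0 = -39.0000 - -3.7327 * 7.7500 = -10.0716.

-10.0716


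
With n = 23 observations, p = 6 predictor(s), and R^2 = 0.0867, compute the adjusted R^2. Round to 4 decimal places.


Using the formula:
(1 - 0.0867) = 0.9133.
Multiply by 22/16: 0.9133 * 22 = 20.0926, then 20.0926 / 16 = 1.2558.
Adj R^2 = 1 - 1.2558 = -0.2558.

-0.2558


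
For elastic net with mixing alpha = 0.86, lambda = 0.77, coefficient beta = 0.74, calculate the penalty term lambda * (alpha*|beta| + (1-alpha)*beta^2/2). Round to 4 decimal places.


L1 component = 0.86 * |0.74| = 0.6364.
L2 component = 0.14 * 0.74^2 / 2 = 0.0383.
Penalty = 0.77 * (0.6364 + 0.0383) = 0.77 * 0.6747 = 0.5195.

0.5195


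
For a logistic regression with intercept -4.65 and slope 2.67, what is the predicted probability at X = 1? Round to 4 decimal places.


Compute z = -4.65 + (2.67)(1) = -1.9800.
exp(-z) = 7.2427.
P = 1/(1 + 7.2427) = 0.1213.

0.1213


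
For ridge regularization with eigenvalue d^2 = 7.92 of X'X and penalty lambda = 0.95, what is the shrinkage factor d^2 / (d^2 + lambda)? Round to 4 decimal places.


Denominator = d^2 + lambda = 7.92 + 0.95 = 8.8700.
Shrinkage = 7.92 / 8.8700 = 0.8929.

0.8929


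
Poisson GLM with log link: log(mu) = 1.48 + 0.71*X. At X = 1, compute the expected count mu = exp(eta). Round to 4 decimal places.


Compute eta = 1.48 + 0.71 * 1 = 2.1900.
Apply inverse link: mu = e^2.1900 = 8.9352.

8.9352


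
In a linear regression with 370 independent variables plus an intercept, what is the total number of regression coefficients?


Total coefficients = number of predictors + 1 (for the intercept).
= 370 + 1 = 371.

371


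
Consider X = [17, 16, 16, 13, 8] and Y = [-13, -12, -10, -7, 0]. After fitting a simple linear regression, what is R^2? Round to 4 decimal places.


After computing the OLS fit (b0=11.3037, b1=-1.4074):
SSres = 2.2370, SStot = 109.2000.
R^2 = 1 - 2.2370/109.2000 = 0.9795.

0.9795


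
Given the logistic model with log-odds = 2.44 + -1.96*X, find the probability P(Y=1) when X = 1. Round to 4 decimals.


Compute z = 2.44 + (-1.96)(1) = 0.4800.
exp(-z) = 0.6188.
P = 1/(1 + 0.6188) = 0.6177.

0.6177


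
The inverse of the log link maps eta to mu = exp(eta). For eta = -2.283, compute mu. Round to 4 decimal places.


Apply the inverse link:
mu = e^-2.283 = 0.1020.

0.1020


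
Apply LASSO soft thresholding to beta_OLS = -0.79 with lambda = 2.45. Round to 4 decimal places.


|beta_OLS| = 0.79.
lambda = 2.45.
Since |beta| <= lambda, the coefficient is set to 0.
Result = 0.0000.

0.0000


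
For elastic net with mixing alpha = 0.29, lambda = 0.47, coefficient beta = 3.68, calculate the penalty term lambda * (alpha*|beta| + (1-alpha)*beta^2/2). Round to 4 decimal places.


alpha * |beta| = 0.29 * 3.68 = 1.0672.
(1-alpha) * beta^2/2 = 0.71 * 13.5424/2 = 4.8076.
Total = 0.47 * (1.0672 + 4.8076) = 2.7611.

2.7611


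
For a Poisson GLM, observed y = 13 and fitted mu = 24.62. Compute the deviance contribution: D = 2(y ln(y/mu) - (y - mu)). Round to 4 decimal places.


y/mu = 13/24.62 = 0.528026 (approx.), and ln(13/24.62) = -0.638610.
y * ln(y/mu) = 13 * -0.638610 = -8.301930.
y - mu = -11.62.
D = 2 * (-8.301930 - -11.62) = 6.636140, which rounds to 6.6361.

6.6361


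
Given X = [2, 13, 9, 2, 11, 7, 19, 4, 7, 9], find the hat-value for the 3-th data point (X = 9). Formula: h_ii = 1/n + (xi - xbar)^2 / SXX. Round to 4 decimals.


Compute xbar = 8.3000 with n = 10 observations.
SXX = 246.1000.
Leverage = 1/10 + (9 - 8.3000)^2/246.1000 = 0.1020.

0.1020


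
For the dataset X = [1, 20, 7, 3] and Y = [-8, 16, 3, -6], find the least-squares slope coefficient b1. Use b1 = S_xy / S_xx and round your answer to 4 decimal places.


The sample means are xbar = 7.7500 and ybar = 1.2500.
Compute S_xx = 218.7500 and S_xy = 276.2500.
Slope b1 = S_xy / S_xx = 276.2500 / 218.7500 = 1.2629.

1.2629


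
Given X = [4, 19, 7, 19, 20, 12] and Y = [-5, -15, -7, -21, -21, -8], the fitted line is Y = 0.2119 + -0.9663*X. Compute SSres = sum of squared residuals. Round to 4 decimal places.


For each point, residual = actual - predicted.
Residuals: [-1.3467, 3.1478, -0.4478, -2.8522, -1.8859, 3.3837].
Sum of squared residuals = 35.0639.

35.0639


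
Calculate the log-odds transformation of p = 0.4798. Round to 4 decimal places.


1 - p = 0.5202.
p/(1-p) = 0.9223.
logit = ln(0.9223) = -0.0808.

-0.0808


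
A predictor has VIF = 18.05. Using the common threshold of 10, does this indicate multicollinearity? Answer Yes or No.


The threshold is 10.
VIF = 18.05 is >= 10.
Multicollinearity indication: Yes.

Yes


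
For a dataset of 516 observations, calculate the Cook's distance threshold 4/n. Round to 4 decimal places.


The threshold is 4/n.
4/516 = 0.0078.

0.0078


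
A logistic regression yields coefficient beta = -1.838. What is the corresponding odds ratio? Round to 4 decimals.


Odds ratio = exp(beta) = exp(-1.838).
= 0.1591.

0.1591


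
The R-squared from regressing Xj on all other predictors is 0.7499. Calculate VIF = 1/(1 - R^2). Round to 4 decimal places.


VIF = 1 / (1 - 0.7499).
= 1 / 0.2501 = 3.9984.

3.9984


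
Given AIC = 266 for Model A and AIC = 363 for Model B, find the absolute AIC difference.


Absolute difference = |266 - 363| = 97.
The model with lower AIC (A) is preferred.

97


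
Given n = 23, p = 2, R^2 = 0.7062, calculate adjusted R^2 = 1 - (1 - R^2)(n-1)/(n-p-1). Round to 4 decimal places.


Plug in: Adj R^2 = 1 - (1 - 0.7062) * 22/20.
= 1 - 0.2938 * 22/20
= 1 - 6.4636 / 20
= 1 - 0.3232 = 0.6768.

0.6768


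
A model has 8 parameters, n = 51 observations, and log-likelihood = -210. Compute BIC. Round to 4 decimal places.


k * ln(n) = 8 * ln(51) = 8 * 3.931826 = 31.454608.
-2 * loglik = -2 * (-210) = 420.
BIC = 31.454608 + 420 = 451.454608, which rounds to 451.4546.

451.4546


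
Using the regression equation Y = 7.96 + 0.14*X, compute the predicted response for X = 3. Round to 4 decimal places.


Predicted value:
Y = 7.96 + (0.14)(3) = 7.96 + 0.4200 = 8.3800.

8.3800


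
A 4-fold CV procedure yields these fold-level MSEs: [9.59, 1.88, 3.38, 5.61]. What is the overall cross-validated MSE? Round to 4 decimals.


Total MSE across folds = 20.4600.
CV-MSE = 20.4600/4 = 5.1150.

5.1150


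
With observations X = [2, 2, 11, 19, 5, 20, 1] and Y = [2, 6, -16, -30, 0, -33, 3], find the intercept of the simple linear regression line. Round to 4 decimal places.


The slope is b1 = -2.0018.
Sample means are xbar = 8.5714 and ybar = -9.7143.
Intercept: b0 = -9.7143 - (-2.0018)(8.5714) = 7.4438.

7.4438


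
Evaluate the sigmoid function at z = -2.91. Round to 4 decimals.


Compute exp(2.9100) = 18.3568.
Sigmoid = 1 / (1 + 18.3568) = 1 / 19.3568 = 0.0517.

0.0517


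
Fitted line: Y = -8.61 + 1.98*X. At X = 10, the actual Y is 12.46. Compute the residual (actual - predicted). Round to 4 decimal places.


Compute yhat = -8.61 + (1.98)(10) = 11.1900.
Residual = actual - predicted = 12.46 - 11.1900 = 1.2700.

1.2700


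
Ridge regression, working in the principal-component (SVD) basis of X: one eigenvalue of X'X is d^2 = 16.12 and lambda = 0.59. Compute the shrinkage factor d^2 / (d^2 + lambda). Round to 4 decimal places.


Compute the denominator: 16.12 + 0.59 = 16.7100.
Shrinkage factor = 16.12 / 16.7100 = 0.9647.

0.9647


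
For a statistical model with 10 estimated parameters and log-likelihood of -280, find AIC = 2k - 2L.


Compute:
2k = 2*10 = 20.
-2*loglik = -2*(-280) = 560.
AIC = 20 + 560 = 580.

580


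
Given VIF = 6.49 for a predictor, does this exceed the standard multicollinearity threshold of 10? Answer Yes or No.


Compare VIF = 6.49 to the threshold of 10.
6.49 < 10, so the answer is No.

No


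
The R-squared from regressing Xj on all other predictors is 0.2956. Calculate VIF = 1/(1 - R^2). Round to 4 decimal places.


Using VIF = 1/(1 - R^2_j):
1 - 0.2956 = 0.7044.
VIF = 1.4196.

1.4196


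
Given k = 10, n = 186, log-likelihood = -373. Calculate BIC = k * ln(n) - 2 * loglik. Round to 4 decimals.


Compute k*ln(n) = 10*ln(186) = 10*5.225747 = 52.257470.
Then -2*loglik = 746.
BIC = 52.257470 + 746 = 798.257470, which rounds to 798.2575.

798.2575


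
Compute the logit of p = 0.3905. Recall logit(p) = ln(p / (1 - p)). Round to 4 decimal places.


Compute the odds: 0.3905/0.6095 = 0.6407.
Take the natural log: ln(0.6407) = -0.4452.

-0.4452


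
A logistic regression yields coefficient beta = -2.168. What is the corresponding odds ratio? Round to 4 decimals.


exp(-2.168) = 0.1144.
So the odds ratio is 0.1144.

0.1144


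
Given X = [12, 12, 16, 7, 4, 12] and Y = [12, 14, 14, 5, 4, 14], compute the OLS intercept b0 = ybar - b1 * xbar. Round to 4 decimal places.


The slope is b1 = 1.0219.
Sample means are xbar = 10.5000 and ybar = 10.5000.
Intercept: b0 = 10.5000 - (1.0219)(10.5000) = -0.2295.

-0.2295


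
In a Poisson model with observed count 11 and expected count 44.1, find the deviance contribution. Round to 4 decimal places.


First: ln(11/44.1) = -1.388565.
Then: 11 * -1.388565 = -15.274215.
y - mu = 11 - 44.1 = -33.1.
D = 2(-15.274215 - -33.1) = 35.651570, which rounds to 35.6516.

35.6516


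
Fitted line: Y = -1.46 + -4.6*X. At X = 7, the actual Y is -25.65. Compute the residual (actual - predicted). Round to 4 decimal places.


Fitted value at X = 7 is yhat = -1.46 + -4.6*7 = -33.6600.
Residual = -25.65 - -33.6600 = 8.0100.

8.0100
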